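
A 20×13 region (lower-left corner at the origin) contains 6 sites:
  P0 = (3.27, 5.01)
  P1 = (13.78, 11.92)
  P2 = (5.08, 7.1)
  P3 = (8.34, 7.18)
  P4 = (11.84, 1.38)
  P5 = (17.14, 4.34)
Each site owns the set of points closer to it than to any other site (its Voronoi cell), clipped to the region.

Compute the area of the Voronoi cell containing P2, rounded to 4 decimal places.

1. box [0,20]×[0,13]: [(0, 0) (20, 0) (20, 13) (0, 13)]
2. ⊥bis P2·P0 via (4.175,6.055): [(0, 9.6707) (11.1667, 0) (20, 0) (20, 13) (0, 13)]  |A|=206.0053
3. ⊥bis P2·P1 via (9.43,9.51): [(0, 9.6707) (11.1667, 0) (14.6988, 0) (7.4965, 13) (0, 13)]  |A|=90.2743
4. ⊥bis P2·P3 via (6.71,7.14): [(0, 9.6707) (6.7922, 3.7884) (6.5662, 13) (0, 13)]  |A|=41.5494
5. ⊥bis P2·P4 via (8.46,4.24): [(0, 9.6707) (6.7922, 3.7884) (6.5662, 13) (0, 13)]  |A|=41.5494
6. ⊥bis P2·P5 via (11.11,5.72): [(0, 9.6707) (6.7922, 3.7884) (6.5662, 13) (0, 13)]  |A|=41.5494
7. canonical 4-gon: [(0, 9.6707) (6.7922, 3.7884) (6.5662, 13) (0, 13)]
8. shoelace: 41.5494

Area of P2's cell: 41.5494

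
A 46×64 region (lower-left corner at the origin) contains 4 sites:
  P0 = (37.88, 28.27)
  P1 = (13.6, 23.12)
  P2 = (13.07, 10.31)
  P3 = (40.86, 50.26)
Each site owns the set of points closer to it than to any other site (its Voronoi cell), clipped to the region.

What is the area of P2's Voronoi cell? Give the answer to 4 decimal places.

Area of P2's cell: 557.5944

1. box [0,46]×[0,64]: [(0, 0) (46, 0) (46, 64) (0, 64)]
2. ⊥bis P2·P0 via (25.475,19.29): [(0, 54.4812) (0, 0) (39.4391, 0)]  |A|=1074.3446
3. ⊥bis P2·P1 via (13.335,16.715): [(27.7714, 16.1177) (0, 17.2667) (0, 0) (39.4391, 0)]  |A|=557.5944
4. ⊥bis P2·P3 via (26.965,30.285): [(27.7714, 16.1177) (0, 17.2667) (0, 0) (39.4391, 0)]  |A|=557.5944
5. canonical 4-gon: [(27.7714, 16.1177) (0, 17.2667) (0, 0) (39.4391, 0)]
6. shoelace: 557.5944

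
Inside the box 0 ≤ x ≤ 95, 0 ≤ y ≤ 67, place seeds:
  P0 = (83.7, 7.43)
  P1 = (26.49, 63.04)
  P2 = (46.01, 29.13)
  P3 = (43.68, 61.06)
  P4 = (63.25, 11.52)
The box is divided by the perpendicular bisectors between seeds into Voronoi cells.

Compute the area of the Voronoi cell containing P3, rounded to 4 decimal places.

1. box [0,95]×[0,67]: [(0, 0) (95, 0) (95, 67) (0, 67)]
2. ⊥bis P3·P0 via (63.69,34.245): [(0, 0) (17.799, 0) (95, 57.6093) (95, 67) (0, 67)]  |A|=4141.252
3. ⊥bis P3·P1 via (35.085,62.05): [(28.8913, 8.2774) (95, 57.6093) (95, 67) (35.6552, 67)]  |A|=2052.847
4. ⊥bis P3·P2 via (44.845,45.095): [(33.0328, 44.233) (81.8484, 47.7952) (95, 57.6093) (95, 67) (35.6552, 67)]  |A|=1182.6248
5. ⊥bis P3·P4 via (53.465,36.29): [(33.0328, 44.233) (81.8484, 47.7952) (95, 57.6093) (95, 67) (35.6552, 67)]  |A|=1182.6248
6. canonical 5-gon: [(33.0328, 44.233) (81.8484, 47.7952) (95, 57.6093) (95, 67) (35.6552, 67)]
7. shoelace: 1182.6248

Area of P3's cell: 1182.6248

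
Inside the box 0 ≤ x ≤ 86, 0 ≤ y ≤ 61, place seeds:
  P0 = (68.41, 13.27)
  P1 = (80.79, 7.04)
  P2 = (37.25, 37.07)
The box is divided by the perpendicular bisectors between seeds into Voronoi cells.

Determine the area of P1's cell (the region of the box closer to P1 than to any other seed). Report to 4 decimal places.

Area of P1's cell: 270.8402

1. box [0,86]×[0,61]: [(0, 0) (86, 0) (86, 61) (0, 61)]
2. ⊥bis P1·P0 via (74.6,10.155): [(69.4897, 0) (86, 0) (86, 32.8086)]  |A|=270.8402
3. ⊥bis P1·P2 via (59.02,22.055): [(69.4897, 0) (86, 0) (86, 32.8086)]  |A|=270.8402
4. canonical 3-gon: [(69.4897, 0) (86, 0) (86, 32.8086)]
5. shoelace: 270.8402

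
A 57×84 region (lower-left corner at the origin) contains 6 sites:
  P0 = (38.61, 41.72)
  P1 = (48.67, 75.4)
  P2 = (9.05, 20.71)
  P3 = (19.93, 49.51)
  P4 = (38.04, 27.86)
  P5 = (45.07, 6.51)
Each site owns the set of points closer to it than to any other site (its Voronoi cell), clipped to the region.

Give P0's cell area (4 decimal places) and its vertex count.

Area of P0's cell: 636.1164 (4 vertices)

1. box [0,57]×[0,84]: [(0, 0) (57, 0) (57, 84) (0, 84)]
2. ⊥bis P0·P1 via (43.64,58.56): [(0, 71.595) (0, 0) (57, 0) (57, 54.5695)]  |A|=3595.6866
3. ⊥bis P0·P2 via (23.83,31.215): [(0, 71.595) (0, 64.7426) (46.0163, 0) (57, 0) (57, 54.5695)]  |A|=2106.0791
4. ⊥bis P0·P3 via (29.27,45.615): [(35.6621, 60.9429) (23.4738, 31.7161) (46.0163, 0) (57, 0) (57, 54.5695)]  |A|=1439.5927
5. ⊥bis P0·P4 via (38.325,34.79): [(35.6621, 60.9429) (24.9845, 35.3386) (57, 34.022) (57, 54.5695)]  |A|=636.1164
6. ⊥bis P0·P5 via (41.84,24.115): [(35.6621, 60.9429) (24.9845, 35.3386) (57, 34.022) (57, 54.5695)]  |A|=636.1164
7. canonical 4-gon: [(35.6621, 60.9429) (24.9845, 35.3386) (57, 34.022) (57, 54.5695)]
8. shoelace: 636.1164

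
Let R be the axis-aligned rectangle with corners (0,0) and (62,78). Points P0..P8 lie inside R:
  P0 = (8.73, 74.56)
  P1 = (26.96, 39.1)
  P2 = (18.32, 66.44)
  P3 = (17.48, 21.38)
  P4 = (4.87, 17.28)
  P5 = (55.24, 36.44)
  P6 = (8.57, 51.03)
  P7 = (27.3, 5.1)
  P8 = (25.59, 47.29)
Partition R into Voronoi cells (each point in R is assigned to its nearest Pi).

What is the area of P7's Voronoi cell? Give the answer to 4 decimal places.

Area of P7's cell: 694.7252

1. box [0,62]×[0,78]: [(0, 0) (62, 0) (62, 78) (0, 78)]
2. ⊥bis P7·P0 via (18.015,39.83): [(0, 35.0137) (0, 0) (62, 0) (62, 51.5893)]  |A|=2684.6939
3. ⊥bis P7·P1 via (27.13,22.1): [(0, 21.8287) (0, 0) (62, 0) (62, 22.4487)]  |A|=1372.5994
4. ⊥bis P7·P2 via (22.81,35.77): [(0, 21.8287) (0, 0) (62, 0) (62, 22.4487)]  |A|=1372.5994
5. ⊥bis P7·P3 via (22.39,13.24): [(37.2462, 22.2012) (0.4402, 0) (62, 0) (62, 22.4487)]  |A|=961.1952
6. ⊥bis P7·P4 via (16.085,11.19): [(37.2462, 22.2012) (14.6693, 8.5829) (10.0086, 0) (62, 0) (62, 22.4487)]  |A|=920.1329
7. ⊥bis P7·P5 via (41.27,20.77): [(39.6379, 22.2251) (37.2462, 22.2012) (14.6693, 8.5829) (10.0086, 0) (62, 0) (62, 2.2889)]  |A|=694.7252
8. ⊥bis P7·P6 via (17.935,28.065): [(39.6379, 22.2251) (37.2462, 22.2012) (14.6693, 8.5829) (10.0086, 0) (62, 0) (62, 2.2889)]  |A|=694.7252
9. ⊥bis P7·P8 via (26.445,26.195): [(39.6379, 22.2251) (37.2462, 22.2012) (14.6693, 8.5829) (10.0086, 0) (62, 0) (62, 2.2889)]  |A|=694.7252
10. canonical 6-gon: [(39.6379, 22.2251) (37.2462, 22.2012) (14.6693, 8.5829) (10.0086, 0) (62, 0) (62, 2.2889)]
11. shoelace: 694.7252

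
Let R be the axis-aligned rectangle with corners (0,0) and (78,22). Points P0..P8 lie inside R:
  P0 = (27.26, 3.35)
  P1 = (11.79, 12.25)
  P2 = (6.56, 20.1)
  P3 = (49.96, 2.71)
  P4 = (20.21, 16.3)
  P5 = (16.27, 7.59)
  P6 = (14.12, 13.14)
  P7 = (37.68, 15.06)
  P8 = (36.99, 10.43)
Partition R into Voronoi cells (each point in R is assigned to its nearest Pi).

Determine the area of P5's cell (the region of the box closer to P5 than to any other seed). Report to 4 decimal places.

Area of P5's cell: 133.6902

1. box [0,78]×[0,22]: [(0, 0) (78, 0) (78, 22) (0, 22)]
2. ⊥bis P5·P0 via (21.765,5.47): [(0, 0) (19.6546, 0) (28.1424, 22) (0, 22)]  |A|=525.7671
3. ⊥bis P5·P1 via (14.03,9.92): [(3.7114, 0) (19.6546, 0) (28.1424, 22) (26.5954, 22)]  |A|=192.3924
4. ⊥bis P5·P2 via (11.415,13.845): [(3.7114, 0) (19.6546, 0) (28.1424, 22) (26.5954, 22)]  |A|=192.3924
5. ⊥bis P5·P3 via (33.115,5.15): [(3.7114, 0) (19.6546, 0) (28.1424, 22) (26.5954, 22)]  |A|=192.3924
6. ⊥bis P5·P4 via (18.24,11.945): [(16.8095, 12.5921) (3.7114, 0) (19.6546, 0) (23.3681, 9.6253)]  |A|=137.4524
7. ⊥bis P5·P6 via (15.195,10.365): [(18.7168, 11.7293) (14.019, 9.9094) (3.7114, 0) (19.6546, 0) (23.3681, 9.6253)]  |A|=133.6902
8. ⊥bis P5·P7 via (26.975,11.325): [(18.7168, 11.7293) (14.019, 9.9094) (3.7114, 0) (19.6546, 0) (23.3681, 9.6253)]  |A|=133.6902
9. ⊥bis P5·P8 via (26.63,9.01): [(18.7168, 11.7293) (14.019, 9.9094) (3.7114, 0) (19.6546, 0) (23.3681, 9.6253)]  |A|=133.6902
10. canonical 5-gon: [(18.7168, 11.7293) (14.019, 9.9094) (3.7114, 0) (19.6546, 0) (23.3681, 9.6253)]
11. shoelace: 133.6902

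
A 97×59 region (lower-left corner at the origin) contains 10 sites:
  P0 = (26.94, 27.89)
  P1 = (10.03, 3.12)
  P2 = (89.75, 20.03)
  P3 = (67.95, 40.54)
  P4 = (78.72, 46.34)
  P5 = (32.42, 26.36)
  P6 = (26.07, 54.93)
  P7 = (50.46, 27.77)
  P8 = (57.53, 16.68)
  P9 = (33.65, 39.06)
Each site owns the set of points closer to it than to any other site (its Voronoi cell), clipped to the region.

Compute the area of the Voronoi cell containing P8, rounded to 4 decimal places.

1. box [0,97]×[0,59]: [(0, 0) (97, 0) (97, 59) (0, 59)]
2. ⊥bis P8·P0 via (42.235,22.285): [(34.0684, 0) (97, 0) (97, 59) (55.6896, 59)]  |A|=3075.1386
3. ⊥bis P8·P1 via (33.78,9.9): [(35.4949, 3.8926) (36.6062, 0) (97, 0) (97, 59) (55.6896, 59)]  |A|=3070.1994
4. ⊥bis P8·P2 via (73.64,18.355): [(35.4949, 3.8926) (36.6062, 0) (75.5484, 0) (69.414, 59) (55.6896, 59)]  |A|=1623.5916
5. ⊥bis P8·P3 via (62.74,28.61): [(47.0619, 35.4568) (35.4949, 3.8926) (36.6062, 0) (75.5484, 0) (73.0415, 24.1112)]  |A|=1029.4127
6. ⊥bis P8·P4 via (68.125,31.51): [(47.0619, 35.4568) (35.4949, 3.8926) (36.6062, 0) (75.5484, 0) (73.0415, 24.1112)]  |A|=1029.4127
7. ⊥bis P8·P5 via (44.975,21.52): [(49.8742, 34.2287) (36.679, 0) (75.5484, 0) (73.0415, 24.1112)]  |A|=931.8382
8. ⊥bis P8·P6 via (41.8,35.805): [(49.8742, 34.2287) (36.679, 0) (75.5484, 0) (73.0415, 24.1112)]  |A|=931.8382
9. ⊥bis P8·P7 via (53.995,22.225): [(63.494, 28.2807) (42.3962, 14.8307) (36.679, 0) (75.5484, 0) (73.0415, 24.1112)]  |A|=777.5008
10. ⊥bis P8·P9 via (45.59,27.87): [(63.494, 28.2807) (42.3962, 14.8307) (36.679, 0) (75.5484, 0) (73.0415, 24.1112)]  |A|=777.5008
11. canonical 5-gon: [(63.494, 28.2807) (42.3962, 14.8307) (36.679, 0) (75.5484, 0) (73.0415, 24.1112)]
12. shoelace: 777.5008

Area of P8's cell: 777.5008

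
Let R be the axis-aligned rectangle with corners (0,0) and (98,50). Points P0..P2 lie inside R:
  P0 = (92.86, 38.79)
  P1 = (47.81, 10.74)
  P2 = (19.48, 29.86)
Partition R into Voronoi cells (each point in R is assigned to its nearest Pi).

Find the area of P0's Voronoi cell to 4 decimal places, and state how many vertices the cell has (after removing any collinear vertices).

1. box [0,98]×[0,50]: [(0, 0) (98, 0) (98, 50) (0, 50)]
2. ⊥bis P0·P1 via (70.335,24.765): [(85.7547, 0) (98, 0) (98, 50) (54.6226, 50)]  |A|=1390.566
3. ⊥bis P0·P2 via (56.17,34.325): [(85.7547, 0) (98, 0) (98, 50) (54.6226, 50)]  |A|=1390.566
4. canonical 4-gon: [(85.7547, 0) (98, 0) (98, 50) (54.6226, 50)]
5. shoelace: 1390.566

Area of P0's cell: 1390.5660 (4 vertices)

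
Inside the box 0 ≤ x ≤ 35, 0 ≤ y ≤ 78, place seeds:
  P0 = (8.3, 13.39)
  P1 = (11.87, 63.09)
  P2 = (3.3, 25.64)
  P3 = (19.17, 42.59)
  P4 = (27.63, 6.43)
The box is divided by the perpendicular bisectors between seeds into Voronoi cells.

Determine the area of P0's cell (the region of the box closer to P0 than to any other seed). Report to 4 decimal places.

Area of P0's cell: 397.0920

1. box [0,35]×[0,78]: [(0, 0) (35, 0) (35, 78) (0, 78)]
2. ⊥bis P0·P1 via (10.085,38.24): [(0, 38.9644) (0, 0) (35, 0) (35, 36.4503)]  |A|=1319.7581
3. ⊥bis P0·P2 via (5.8,19.515): [(0, 17.1477) (0, 0) (35, 0) (35, 31.4334)]  |A|=850.1679
4. ⊥bis P0·P3 via (13.735,27.99): [(20.4445, 25.4923) (0, 17.1477) (0, 0) (35, 0) (35, 20.0739)]  |A|=767.4962
5. ⊥bis P0·P4 via (17.965,9.91): [(23.2055, 24.4645) (20.4445, 25.4923) (0, 17.1477) (0, 0) (14.3968, 0)]  |A|=397.092
6. canonical 5-gon: [(23.2055, 24.4645) (20.4445, 25.4923) (0, 17.1477) (0, 0) (14.3968, 0)]
7. shoelace: 397.092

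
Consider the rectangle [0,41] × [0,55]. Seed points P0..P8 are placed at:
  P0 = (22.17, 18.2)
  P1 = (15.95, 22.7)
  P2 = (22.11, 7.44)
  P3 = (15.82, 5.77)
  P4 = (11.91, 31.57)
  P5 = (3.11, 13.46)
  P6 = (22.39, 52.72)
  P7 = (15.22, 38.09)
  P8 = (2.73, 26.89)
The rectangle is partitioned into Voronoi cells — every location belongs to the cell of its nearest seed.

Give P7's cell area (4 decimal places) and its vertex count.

1. box [0,41]×[0,55]: [(0, 0) (41, 0) (41, 55) (0, 55)]
2. ⊥bis P7·P0 via (18.695,28.145): [(0, 21.6126) (41, 35.9389) (41, 55) (0, 55)]  |A|=1075.196
3. ⊥bis P7·P1 via (15.585,30.395): [(0, 29.6558) (26.6341, 30.9191) (41, 35.9389) (41, 55) (0, 55)]  |A|=968.0844
4. ⊥bis P7·P2 via (18.665,22.765): [(0, 29.6558) (26.6341, 30.9191) (41, 35.9389) (41, 55) (0, 55)]  |A|=968.0844
5. ⊥bis P7·P3 via (15.52,21.93): [(0, 29.6558) (26.6341, 30.9191) (41, 35.9389) (41, 55) (0, 55)]  |A|=968.0844
6. ⊥bis P7·P4 via (13.565,34.83): [(0, 41.7165) (21.7271, 30.6863) (26.6341, 30.9191) (41, 35.9389) (41, 55) (0, 55)]  |A|=837.0614
7. ⊥bis P7·P5 via (9.165,25.775): [(0, 41.7165) (21.7271, 30.6863) (26.6341, 30.9191) (41, 35.9389) (41, 55) (0, 55)]  |A|=837.0614
8. ⊥bis P7·P6 via (18.805,45.405): [(0, 54.6211) (0, 41.7165) (21.7271, 30.6863) (26.6341, 30.9191) (39.3188, 35.3514)]  |A|=410.7941
9. ⊥bis P7·P8 via (8.975,32.49): [(0, 54.6211) (0, 42.4987) (1.2876, 41.0629) (21.7271, 30.6863) (26.6341, 30.9191) (39.3188, 35.3514)]  |A|=410.2905
10. canonical 6-gon: [(0, 54.6211) (0, 42.4987) (1.2876, 41.0629) (21.7271, 30.6863) (26.6341, 30.9191) (39.3188, 35.3514)]
11. shoelace: 410.2905

Area of P7's cell: 410.2905 (6 vertices)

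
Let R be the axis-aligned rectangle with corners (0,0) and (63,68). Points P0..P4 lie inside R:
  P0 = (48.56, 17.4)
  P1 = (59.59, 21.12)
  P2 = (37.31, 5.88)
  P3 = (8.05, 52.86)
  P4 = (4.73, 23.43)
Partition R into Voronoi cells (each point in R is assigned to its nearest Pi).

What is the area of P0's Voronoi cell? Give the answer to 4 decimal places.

1. box [0,63]×[0,68]: [(0, 0) (63, 0) (63, 68) (0, 68)]
2. ⊥bis P0·P1 via (54.075,19.26): [(0, 0) (60.5707, 0) (37.6368, 68) (0, 68)]  |A|=3339.0555
3. ⊥bis P0·P2 via (42.935,11.64): [(0, 53.5687) (54.8544, 0) (60.5707, 0) (37.6368, 68) (0, 68)]  |A|=1869.8169
4. ⊥bis P0·P3 via (28.305,35.13): [(23.9619, 30.1684) (54.8544, 0) (60.5707, 0) (43.0439, 51.9679)]  |A|=773.088
5. ⊥bis P0·P4 via (26.645,20.415): [(28.7374, 35.624) (27.5101, 26.7033) (54.8544, 0) (60.5707, 0) (43.0439, 51.9679)]  |A|=755.1355
6. canonical 5-gon: [(28.7374, 35.624) (27.5101, 26.7033) (54.8544, 0) (60.5707, 0) (43.0439, 51.9679)]
7. shoelace: 755.1355

Area of P0's cell: 755.1355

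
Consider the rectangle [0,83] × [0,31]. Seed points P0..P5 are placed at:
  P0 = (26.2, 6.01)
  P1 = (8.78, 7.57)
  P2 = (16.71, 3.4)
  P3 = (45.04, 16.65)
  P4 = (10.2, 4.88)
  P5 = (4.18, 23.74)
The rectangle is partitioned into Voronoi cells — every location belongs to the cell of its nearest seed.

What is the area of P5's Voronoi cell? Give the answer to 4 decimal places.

Area of P5's cell: 325.1524

1. box [0,83]×[0,31]: [(0, 0) (83, 0) (83, 31) (0, 31)]
2. ⊥bis P5·P0 via (15.19,14.875): [(0, 0) (3.213, 0) (28.1735, 31) (0, 31)]  |A|=486.4903
3. ⊥bis P5·P1 via (6.48,15.655): [(0, 13.8116) (18.5925, 19.1007) (28.1735, 31) (0, 31)]  |A|=327.4095
4. ⊥bis P5·P2 via (10.445,13.57): [(0, 13.8116) (18.5925, 19.1007) (28.1735, 31) (0, 31)]  |A|=327.4095
5. ⊥bis P5·P3 via (24.61,20.195): [(0, 13.8116) (18.5925, 19.1007) (26.021, 28.3267) (26.4849, 31) (0, 31)]  |A|=325.1524
6. ⊥bis P5·P4 via (7.19,14.31): [(0, 13.8116) (18.5925, 19.1007) (26.021, 28.3267) (26.4849, 31) (0, 31)]  |A|=325.1524
7. canonical 5-gon: [(0, 13.8116) (18.5925, 19.1007) (26.021, 28.3267) (26.4849, 31) (0, 31)]
8. shoelace: 325.1524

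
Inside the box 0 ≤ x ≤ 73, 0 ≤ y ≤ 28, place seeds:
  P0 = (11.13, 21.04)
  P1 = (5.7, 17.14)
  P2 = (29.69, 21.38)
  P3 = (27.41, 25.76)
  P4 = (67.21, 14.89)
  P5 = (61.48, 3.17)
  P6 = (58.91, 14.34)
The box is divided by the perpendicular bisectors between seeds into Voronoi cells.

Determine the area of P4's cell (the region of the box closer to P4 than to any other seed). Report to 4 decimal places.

Area of P4's cell: 211.5646

1. box [0,73]×[0,28]: [(0, 0) (73, 0) (73, 28) (0, 28)]
2. ⊥bis P4·P0 via (39.17,17.965): [(37.1999, 0) (73, 0) (73, 28) (40.2705, 28)]  |A|=959.415
3. ⊥bis P4·P1 via (36.455,16.015): [(37.1999, 0) (73, 0) (73, 28) (40.2705, 28)]  |A|=959.415
4. ⊥bis P4·P2 via (48.45,18.135): [(45.3131, 0) (73, 0) (73, 28) (50.1564, 28)]  |A|=707.427
5. ⊥bis P4·P3 via (47.31,20.325): [(45.3131, 0) (73, 0) (73, 28) (50.1564, 28)]  |A|=707.427
6. ⊥bis P4·P5 via (64.345,9.03): [(48.2373, 16.9052) (73, 4.7985) (73, 28) (50.1564, 28)]  |A|=413.9889
7. ⊥bis P4·P6 via (63.06,14.615): [(63.3995, 9.4923) (73, 4.7985) (73, 28) (62.173, 28)]  |A|=211.5646
8. canonical 4-gon: [(63.3995, 9.4923) (73, 4.7985) (73, 28) (62.173, 28)]
9. shoelace: 211.5646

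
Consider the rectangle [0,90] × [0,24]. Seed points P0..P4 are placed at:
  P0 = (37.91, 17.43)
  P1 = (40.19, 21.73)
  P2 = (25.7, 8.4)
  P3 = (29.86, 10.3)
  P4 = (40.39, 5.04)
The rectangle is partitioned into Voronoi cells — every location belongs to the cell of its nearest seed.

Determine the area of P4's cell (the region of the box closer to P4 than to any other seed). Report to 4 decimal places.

Area of P4's cell: 739.3936

1. box [0,90]×[0,24]: [(0, 0) (90, 0) (90, 24) (0, 24)]
2. ⊥bis P4·P0 via (39.15,11.235): [(0, 3.3987) (0, 0) (90, 0) (90, 21.4132)]  |A|=1116.535
3. ⊥bis P4·P1 via (40.29,13.385): [(50.5027, 13.5074) (0, 3.3987) (0, 0) (90, 0) (90, 13.9807)]  |A|=969.7529
4. ⊥bis P4·P2 via (33.045,6.72): [(50.5027, 13.5074) (33.8343, 10.171) (31.508, 0) (90, 0) (90, 13.9807)]  |A|=752.023
5. ⊥bis P4·P3 via (35.125,7.67): [(50.5027, 13.5074) (36.6565, 10.7359) (31.689, 0.7914) (31.508, 0) (90, 0) (90, 13.9807)]  |A|=739.3936
6. canonical 6-gon: [(50.5027, 13.5074) (36.6565, 10.7359) (31.689, 0.7914) (31.508, 0) (90, 0) (90, 13.9807)]
7. shoelace: 739.3936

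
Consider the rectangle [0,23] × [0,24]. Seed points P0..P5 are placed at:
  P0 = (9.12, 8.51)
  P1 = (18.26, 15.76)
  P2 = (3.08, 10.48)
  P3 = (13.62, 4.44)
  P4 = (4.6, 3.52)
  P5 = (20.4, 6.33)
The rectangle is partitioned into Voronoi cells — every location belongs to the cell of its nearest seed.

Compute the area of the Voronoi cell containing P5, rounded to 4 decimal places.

1. box [0,23]×[0,24]: [(0, 0) (23, 0) (23, 24) (0, 24)]
2. ⊥bis P5·P0 via (14.76,7.42): [(13.326, 0) (23, 0) (23, 24) (17.9643, 24)]  |A|=176.5166
3. ⊥bis P5·P1 via (19.33,11.045): [(15.2831, 10.1266) (13.326, 0) (23, 0) (23, 11.8779)]  |A|=94.8126
4. ⊥bis P5·P2 via (11.74,8.405): [(15.2831, 10.1266) (13.326, 0) (23, 0) (23, 11.8779)]  |A|=94.8126
5. ⊥bis P5·P3 via (17.01,5.385): [(15.6641, 10.2131) (18.5111, 0) (23, 0) (23, 11.8779)]  |A|=66.4899
6. ⊥bis P5·P4 via (12.5,4.925): [(15.6641, 10.2131) (18.5111, 0) (23, 0) (23, 11.8779)]  |A|=66.4899
7. canonical 4-gon: [(15.6641, 10.2131) (18.5111, 0) (23, 0) (23, 11.8779)]
8. shoelace: 66.4899

Area of P5's cell: 66.4899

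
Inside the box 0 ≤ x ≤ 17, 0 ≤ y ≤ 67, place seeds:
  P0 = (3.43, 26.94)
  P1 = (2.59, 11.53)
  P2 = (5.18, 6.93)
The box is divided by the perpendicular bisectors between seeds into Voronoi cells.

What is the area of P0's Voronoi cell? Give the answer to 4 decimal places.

Area of P0's cell: 817.0924

1. box [0,17]×[0,67]: [(0, 0) (17, 0) (17, 67) (0, 67)]
2. ⊥bis P0·P1 via (3.01,19.235): [(0, 19.3991) (17, 18.4724) (17, 67) (0, 67)]  |A|=817.0924
3. ⊥bis P0·P2 via (4.305,16.935): [(0, 19.3991) (17, 18.4724) (17, 67) (0, 67)]  |A|=817.0924
4. canonical 4-gon: [(0, 19.3991) (17, 18.4724) (17, 67) (0, 67)]
5. shoelace: 817.0924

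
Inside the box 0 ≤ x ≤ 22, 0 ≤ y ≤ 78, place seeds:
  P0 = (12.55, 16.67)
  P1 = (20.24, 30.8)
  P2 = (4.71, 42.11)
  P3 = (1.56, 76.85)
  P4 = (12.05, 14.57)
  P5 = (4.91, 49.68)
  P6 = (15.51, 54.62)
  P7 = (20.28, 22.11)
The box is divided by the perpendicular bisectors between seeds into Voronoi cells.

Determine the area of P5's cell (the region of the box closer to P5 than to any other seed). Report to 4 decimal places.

Area of P5's cell: 157.8384

1. box [0,22]×[0,78]: [(0, 0) (22, 0) (22, 78) (0, 78)]
2. ⊥bis P5·P0 via (8.73,33.175): [(0, 31.1545) (22, 36.2463) (22, 78) (0, 78)]  |A|=974.5916
3. ⊥bis P5·P1 via (12.575,40.24): [(0, 31.1545) (1.9379, 31.603) (22, 47.8928) (22, 78) (0, 78)]  |A|=857.7647
4. ⊥bis P5·P2 via (4.81,45.895): [(0, 46.0221) (19.0754, 45.5181) (22, 47.8928) (22, 78) (0, 78)]  |A|=706.3223
5. ⊥bis P5·P3 via (3.235,63.265): [(0, 62.8661) (0, 46.0221) (19.0754, 45.5181) (22, 47.8928) (22, 65.5787)]  |A|=403.2153
6. ⊥bis P5·P4 via (8.48,32.125): [(0, 62.8661) (0, 46.0221) (19.0754, 45.5181) (22, 47.8928) (22, 65.5787)]  |A|=403.2153
7. ⊥bis P5·P6 via (10.21,52.15): [(4.9325, 63.4743) (0, 62.8661) (0, 46.0221) (13.2287, 45.6726)]  |A|=157.8384
8. ⊥bis P5·P7 via (12.595,35.895): [(4.9325, 63.4743) (0, 62.8661) (0, 46.0221) (13.2287, 45.6726)]  |A|=157.8384
9. canonical 4-gon: [(4.9325, 63.4743) (0, 62.8661) (0, 46.0221) (13.2287, 45.6726)]
10. shoelace: 157.8384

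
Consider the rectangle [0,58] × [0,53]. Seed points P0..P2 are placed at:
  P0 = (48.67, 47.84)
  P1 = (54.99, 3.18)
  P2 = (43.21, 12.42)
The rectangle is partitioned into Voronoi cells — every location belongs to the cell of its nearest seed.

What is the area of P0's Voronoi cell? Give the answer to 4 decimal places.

1. box [0,58]×[0,53]: [(0, 0) (58, 0) (58, 53) (0, 53)]
2. ⊥bis P0·P1 via (51.83,25.51): [(0, 18.1753) (58, 26.3831) (58, 53) (0, 53)]  |A|=1781.8039
3. ⊥bis P0·P2 via (45.94,30.13): [(0, 37.2117) (58, 28.2709) (58, 53) (0, 53)]  |A|=1175.0043
4. canonical 4-gon: [(0, 37.2117) (58, 28.2709) (58, 53) (0, 53)]
5. shoelace: 1175.0043

Area of P0's cell: 1175.0043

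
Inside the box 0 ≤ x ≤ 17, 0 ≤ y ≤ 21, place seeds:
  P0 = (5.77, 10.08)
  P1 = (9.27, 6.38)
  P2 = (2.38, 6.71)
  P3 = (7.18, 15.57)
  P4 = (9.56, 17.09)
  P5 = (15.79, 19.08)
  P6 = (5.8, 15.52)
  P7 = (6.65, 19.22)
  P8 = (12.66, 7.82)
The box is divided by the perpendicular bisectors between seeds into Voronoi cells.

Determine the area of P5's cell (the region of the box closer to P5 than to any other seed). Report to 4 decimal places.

Area of P5's cell: 31.6493

1. box [0,17]×[0,21]: [(0, 0) (17, 0) (17, 21) (0, 21)]
2. ⊥bis P5·P0 via (10.78,14.58): [(17, 7.6551) (17, 21) (5.0135, 21)]  |A|=79.9793
3. ⊥bis P5·P1 via (12.53,12.73): [(12.3661, 12.8141) (17, 10.4352) (17, 21) (5.0135, 21)]  |A|=73.5379
4. ⊥bis P5·P2 via (9.085,12.895): [(12.3661, 12.8141) (17, 10.4352) (17, 21) (5.0135, 21)]  |A|=73.5379
5. ⊥bis P5·P3 via (11.485,17.325): [(13.5774, 12.1923) (17, 10.4352) (17, 21) (9.9868, 21)]  |A|=48.9645
6. ⊥bis P5·P4 via (12.675,18.085): [(14.7495, 11.5906) (17, 10.4352) (17, 21) (11.7439, 21)]  |A|=36.6168
7. ⊥bis P5·P6 via (10.795,17.3): [(14.7495, 11.5906) (17, 10.4352) (17, 21) (11.7439, 21)]  |A|=36.6168
8. ⊥bis P5·P7 via (11.22,19.15): [(14.7495, 11.5906) (17, 10.4352) (17, 21) (11.7439, 21)]  |A|=36.6168
9. ⊥bis P5·P8 via (14.225,13.45): [(14.1488, 13.4712) (17, 12.6786) (17, 21) (11.7439, 21)]  |A|=31.6493
10. canonical 4-gon: [(14.1488, 13.4712) (17, 12.6786) (17, 21) (11.7439, 21)]
11. shoelace: 31.6493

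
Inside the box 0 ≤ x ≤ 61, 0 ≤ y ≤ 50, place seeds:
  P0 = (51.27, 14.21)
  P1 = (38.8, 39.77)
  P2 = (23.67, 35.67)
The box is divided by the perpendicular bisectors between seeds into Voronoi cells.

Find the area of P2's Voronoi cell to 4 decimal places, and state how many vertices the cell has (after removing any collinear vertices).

1. box [0,61]×[0,50]: [(0, 0) (61, 0) (61, 50) (0, 50)]
2. ⊥bis P2·P0 via (37.47,24.94): [(0, 0) (18.0782, 0) (56.9551, 50) (0, 50)]  |A|=1875.8326
3. ⊥bis P2·P1 via (31.235,37.72): [(0, 0) (18.0782, 0) (35.4145, 22.2965) (27.9073, 50) (0, 50)]  |A|=1473.4697
4. canonical 5-gon: [(0, 0) (18.0782, 0) (35.4145, 22.2965) (27.9073, 50) (0, 50)]
5. shoelace: 1473.4697

Area of P2's cell: 1473.4697 (5 vertices)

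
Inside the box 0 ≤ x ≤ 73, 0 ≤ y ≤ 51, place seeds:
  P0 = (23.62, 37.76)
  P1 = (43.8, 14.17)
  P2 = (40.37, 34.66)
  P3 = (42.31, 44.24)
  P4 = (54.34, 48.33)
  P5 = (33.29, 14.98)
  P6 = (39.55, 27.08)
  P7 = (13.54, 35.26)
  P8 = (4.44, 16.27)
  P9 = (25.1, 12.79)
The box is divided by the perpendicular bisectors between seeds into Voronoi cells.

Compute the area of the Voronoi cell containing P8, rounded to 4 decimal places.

1. box [0,73]×[0,51]: [(0, 0) (73, 0) (73, 51) (0, 51)]
2. ⊥bis P8·P0 via (14.03,27.015): [(0, 39.5369) (0, 0) (44.2986, 0)]  |A|=875.715
3. ⊥bis P8·P1 via (24.12,15.22): [(24.2621, 17.8828) (0, 39.5369) (0, 0) (23.308, 0)]  |A|=688.0291
4. ⊥bis P8·P2 via (22.405,25.465): [(24.2621, 17.8828) (0, 39.5369) (0, 0) (23.308, 0)]  |A|=688.0291
5. ⊥bis P8·P3 via (23.375,30.255): [(24.2621, 17.8828) (0, 39.5369) (0, 0) (23.308, 0)]  |A|=688.0291
6. ⊥bis P8·P4 via (29.39,32.3): [(24.2621, 17.8828) (0, 39.5369) (0, 0) (23.308, 0)]  |A|=688.0291
7. ⊥bis P8·P5 via (18.865,15.625): [(19.1692, 22.4282) (0, 39.5369) (0, 0) (18.1663, 0)]  |A|=582.6647
8. ⊥bis P8·P6 via (21.995,21.675): [(19.1692, 22.4282) (0, 39.5369) (0, 0) (18.1663, 0)]  |A|=582.6647
9. ⊥bis P8·P7 via (8.99,25.765): [(19.1017, 20.9195) (0, 30.073) (0, 0) (18.1663, 0)]  |A|=477.2383
10. ⊥bis P8·P9 via (14.77,14.53): [(16.0894, 22.363) (0, 30.073) (0, 0) (12.3225, 0)]  |A|=379.7126
11. canonical 4-gon: [(16.0894, 22.363) (0, 30.073) (0, 0) (12.3225, 0)]
12. shoelace: 379.7126

Area of P8's cell: 379.7126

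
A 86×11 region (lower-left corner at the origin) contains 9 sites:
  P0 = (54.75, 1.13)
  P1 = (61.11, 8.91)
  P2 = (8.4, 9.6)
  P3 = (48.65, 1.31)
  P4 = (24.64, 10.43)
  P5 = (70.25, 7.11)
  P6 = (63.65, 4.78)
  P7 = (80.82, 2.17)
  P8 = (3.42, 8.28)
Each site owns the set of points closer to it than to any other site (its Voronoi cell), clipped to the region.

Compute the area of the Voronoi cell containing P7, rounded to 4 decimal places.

1. box [0,86]×[0,11]: [(0, 0) (86, 0) (86, 11) (0, 11)]
2. ⊥bis P7·P0 via (67.785,1.65): [(67.8508, 0) (86, 0) (86, 11) (67.412, 11)]  |A|=202.0545
3. ⊥bis P7·P1 via (70.965,5.54): [(69.0706, 0) (86, 0) (86, 11) (72.8321, 11)]  |A|=165.5355
4. ⊥bis P7·P2 via (44.61,5.885): [(69.0706, 0) (86, 0) (86, 11) (72.8321, 11)]  |A|=165.5355
5. ⊥bis P7·P3 via (64.735,1.74): [(69.0706, 0) (86, 0) (86, 11) (72.8321, 11)]  |A|=165.5355
6. ⊥bis P7·P4 via (52.73,6.3): [(69.0706, 0) (86, 0) (86, 11) (72.8321, 11)]  |A|=165.5355
7. ⊥bis P7·P5 via (75.535,4.64): [(73.3664, 0) (86, 0) (86, 11) (78.5074, 11)]  |A|=110.6938
8. ⊥bis P7·P6 via (72.235,3.475): [(73.3664, 0) (86, 0) (86, 11) (78.5074, 11)]  |A|=110.6938
9. ⊥bis P7·P8 via (42.12,5.225): [(73.3664, 0) (86, 0) (86, 11) (78.5074, 11)]  |A|=110.6938
10. canonical 4-gon: [(73.3664, 0) (86, 0) (86, 11) (78.5074, 11)]
11. shoelace: 110.6938

Area of P7's cell: 110.6938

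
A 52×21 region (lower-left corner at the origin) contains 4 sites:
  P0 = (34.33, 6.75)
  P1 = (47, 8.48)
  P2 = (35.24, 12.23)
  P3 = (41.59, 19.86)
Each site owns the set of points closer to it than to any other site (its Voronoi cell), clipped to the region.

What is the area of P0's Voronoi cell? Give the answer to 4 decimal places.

Area of P0's cell: 487.4077

1. box [0,52]×[0,21]: [(0, 0) (52, 0) (52, 21) (0, 21)]
2. ⊥bis P0·P1 via (40.665,7.615): [(0, 0) (41.7048, 0) (38.8374, 21) (0, 21)]  |A|=845.6925
3. ⊥bis P0·P2 via (34.785,9.49): [(0, 15.2663) (0, 0) (41.7048, 0) (40.5395, 8.5344)]  |A|=487.4077
4. ⊥bis P0·P3 via (37.96,13.305): [(0, 15.2663) (0, 0) (41.7048, 0) (40.5395, 8.5344)]  |A|=487.4077
5. canonical 4-gon: [(0, 15.2663) (0, 0) (41.7048, 0) (40.5395, 8.5344)]
6. shoelace: 487.4077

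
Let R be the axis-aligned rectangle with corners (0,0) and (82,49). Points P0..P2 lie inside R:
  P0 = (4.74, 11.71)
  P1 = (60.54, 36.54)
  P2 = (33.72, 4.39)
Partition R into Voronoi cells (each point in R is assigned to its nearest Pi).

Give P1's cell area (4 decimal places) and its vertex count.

1. box [0,82]×[0,49]: [(0, 0) (82, 0) (82, 49) (0, 49)]
2. ⊥bis P1·P0 via (32.64,24.125): [(43.3752, 0) (82, 0) (82, 49) (21.5711, 49)]  |A|=2426.8165
3. ⊥bis P1·P2 via (47.13,20.465): [(26.6758, 37.5282) (71.6621, 0) (82, 0) (82, 49) (21.5711, 49)]  |A|=1896.0395
4. canonical 5-gon: [(26.6758, 37.5282) (71.6621, 0) (82, 0) (82, 49) (21.5711, 49)]
5. shoelace: 1896.0395

Area of P1's cell: 1896.0395 (5 vertices)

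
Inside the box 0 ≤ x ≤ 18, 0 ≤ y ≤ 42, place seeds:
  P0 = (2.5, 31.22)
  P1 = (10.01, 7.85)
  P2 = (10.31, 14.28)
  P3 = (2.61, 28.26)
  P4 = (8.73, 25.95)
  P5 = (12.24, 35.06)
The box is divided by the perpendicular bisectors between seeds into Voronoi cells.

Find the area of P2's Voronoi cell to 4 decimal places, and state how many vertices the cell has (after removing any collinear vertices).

1. box [0,18]×[0,42]: [(0, 0) (18, 0) (18, 42) (0, 42)]
2. ⊥bis P2·P0 via (6.405,22.75): [(0, 19.797) (0, 0) (18, 0) (18, 28.0957)]  |A|=431.0351
3. ⊥bis P2·P1 via (10.16,11.065): [(0, 19.797) (0, 11.539) (18, 10.6992) (18, 28.0957)]  |A|=230.8909
4. ⊥bis P2·P3 via (6.46,21.27): [(0, 17.7119) (0, 11.539) (18, 10.6992) (18, 27.6261)]  |A|=207.8978
5. ⊥bis P2·P4 via (9.52,20.115): [(2.6822, 19.1892) (0, 17.7119) (0, 11.539) (18, 10.6992) (18, 21.2631)]  |A|=159.1644
6. ⊥bis P2·P5 via (11.275,24.67): [(2.6822, 19.1892) (0, 17.7119) (0, 11.539) (18, 10.6992) (18, 21.2631)]  |A|=159.1644
7. canonical 5-gon: [(2.6822, 19.1892) (0, 17.7119) (0, 11.539) (18, 10.6992) (18, 21.2631)]
8. shoelace: 159.1644

Area of P2's cell: 159.1644 (5 vertices)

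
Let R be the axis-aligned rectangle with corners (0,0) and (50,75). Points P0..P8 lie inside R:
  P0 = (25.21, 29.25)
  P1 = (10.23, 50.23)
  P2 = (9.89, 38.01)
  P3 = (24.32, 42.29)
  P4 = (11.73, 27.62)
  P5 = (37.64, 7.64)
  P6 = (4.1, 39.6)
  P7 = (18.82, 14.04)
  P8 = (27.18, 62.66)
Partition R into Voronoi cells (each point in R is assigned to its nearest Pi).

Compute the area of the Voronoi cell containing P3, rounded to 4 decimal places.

1. box [0,50]×[0,75]: [(0, 0) (50, 0) (50, 75) (0, 75)]
2. ⊥bis P3·P0 via (24.765,35.77): [(0, 34.0798) (50, 37.4923) (50, 75) (0, 75)]  |A|=1960.698
3. ⊥bis P3·P1 via (17.275,46.26): [(10.8276, 34.8188) (50, 37.4923) (50, 75) (33.4706, 75)]  |A|=1066.7188
4. ⊥bis P3·P2 via (17.105,40.15): [(15.9763, 43.9554) (18.5303, 35.3445) (50, 37.4923) (50, 75) (33.4706, 75)]  |A|=1032.8838
5. ⊥bis P3·P4 via (18.025,34.955): [(15.9763, 43.9554) (18.5303, 35.3445) (50, 37.4923) (50, 75) (33.4706, 75)]  |A|=1032.8838
6. ⊥bis P3·P5 via (30.98,24.965): [(15.9763, 43.9554) (18.5303, 35.3445) (50, 37.4923) (50, 75) (33.4706, 75)]  |A|=1032.8838
7. ⊥bis P3·P6 via (14.21,40.945): [(15.9763, 43.9554) (18.5303, 35.3445) (50, 37.4923) (50, 75) (33.4706, 75)]  |A|=1032.8838
8. ⊥bis P3·P7 via (21.57,28.165): [(15.9763, 43.9554) (18.5303, 35.3445) (50, 37.4923) (50, 75) (33.4706, 75)]  |A|=1032.8838
9. ⊥bis P3·P8 via (25.75,52.475): [(21.1419, 53.122) (15.9763, 43.9554) (18.5303, 35.3445) (50, 37.4923) (50, 49.0702)]  |A|=477.9261
10. canonical 5-gon: [(21.1419, 53.122) (15.9763, 43.9554) (18.5303, 35.3445) (50, 37.4923) (50, 49.0702)]
11. shoelace: 477.9261

Area of P3's cell: 477.9261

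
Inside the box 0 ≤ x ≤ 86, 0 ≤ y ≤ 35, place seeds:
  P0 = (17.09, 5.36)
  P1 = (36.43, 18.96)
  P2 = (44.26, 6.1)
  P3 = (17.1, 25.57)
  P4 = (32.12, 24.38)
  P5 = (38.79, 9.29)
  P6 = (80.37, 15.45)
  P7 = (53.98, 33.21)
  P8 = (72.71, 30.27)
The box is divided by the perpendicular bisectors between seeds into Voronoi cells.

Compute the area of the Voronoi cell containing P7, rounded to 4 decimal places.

Area of P7's cell: 300.4343

1. box [0,86]×[0,35]: [(0, 0) (86, 0) (86, 35) (0, 35)]
2. ⊥bis P7·P0 via (35.535,19.285): [(50.0942, 0) (86, 0) (86, 35) (23.671, 35)]  |A|=1719.1097
3. ⊥bis P7·P1 via (45.205,26.085): [(66.3851, 0) (86, 0) (86, 35) (37.9663, 35)]  |A|=1183.8496
4. ⊥bis P7·P2 via (49.12,19.655): [(50.9623, 18.9945) (86, 6.4321) (86, 35) (37.9663, 35)]  |A|=884.8799
5. ⊥bis P7·P3 via (35.54,29.39): [(50.9623, 18.9945) (86, 6.4321) (86, 35) (37.9663, 35)]  |A|=884.8799
6. ⊥bis P7·P4 via (43.05,28.795): [(43.095, 28.6837) (50.9623, 18.9945) (86, 6.4321) (86, 35) (40.5436, 35)]  |A|=876.7404
7. ⊥bis P7·P5 via (46.385,21.25): [(43.095, 28.6837) (50.9623, 18.9945) (86, 6.4321) (86, 35) (40.5436, 35)]  |A|=876.7404
8. ⊥bis P7·P6 via (67.175,24.33): [(43.095, 28.6837) (50.9623, 18.9945) (61.1307, 15.3487) (74.3557, 35) (40.5436, 35)]  |A|=407.096
9. ⊥bis P7·P8 via (63.345,31.74): [(43.095, 28.6837) (50.9623, 18.9945) (60.7912, 15.4704) (63.8567, 35) (40.5436, 35)]  |A|=300.4343
10. canonical 5-gon: [(43.095, 28.6837) (50.9623, 18.9945) (60.7912, 15.4704) (63.8567, 35) (40.5436, 35)]
11. shoelace: 300.4343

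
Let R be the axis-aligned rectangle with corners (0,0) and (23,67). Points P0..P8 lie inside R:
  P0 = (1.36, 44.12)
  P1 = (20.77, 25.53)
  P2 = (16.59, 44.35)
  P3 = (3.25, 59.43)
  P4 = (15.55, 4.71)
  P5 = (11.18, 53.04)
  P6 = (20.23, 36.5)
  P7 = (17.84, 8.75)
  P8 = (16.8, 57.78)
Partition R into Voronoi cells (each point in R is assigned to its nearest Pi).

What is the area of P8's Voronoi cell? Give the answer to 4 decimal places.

1. box [0,23]×[0,67]: [(0, 0) (23, 0) (23, 67) (0, 67)]
2. ⊥bis P8·P0 via (9.08,50.95): [(0, 61.2132) (23, 35.2161) (23, 67) (0, 67)]  |A|=432.0629
3. ⊥bis P8·P1 via (18.785,41.655): [(0, 61.2132) (17.4489, 41.4905) (23, 42.1739) (23, 67) (0, 67)]  |A|=412.7515
4. ⊥bis P8·P2 via (16.695,51.065): [(0, 61.2132) (8.87, 51.1874) (23, 50.9664) (23, 67) (0, 67)]  |A|=320.7872
5. ⊥bis P8·P3 via (10.025,58.605): [(9.1213, 51.1834) (23, 50.9664) (23, 67) (11.0473, 67)]  |A|=205.7886
6. ⊥bis P8·P4 via (16.175,31.245): [(9.1213, 51.1834) (23, 50.9664) (23, 67) (11.0473, 67)]  |A|=205.7886
7. ⊥bis P8·P5 via (13.99,55.41): [(10.1853, 59.9211) (17.6675, 51.0498) (23, 50.9664) (23, 67) (11.0473, 67)]  |A|=168.3805
8. ⊥bis P8·P6 via (18.515,47.14): [(10.1853, 59.9211) (17.6675, 51.0498) (23, 50.9664) (23, 67) (11.0473, 67)]  |A|=168.3805
9. ⊥bis P8·P7 via (17.32,33.265): [(10.1853, 59.9211) (17.6675, 51.0498) (23, 50.9664) (23, 67) (11.0473, 67)]  |A|=168.3805
10. canonical 5-gon: [(10.1853, 59.9211) (17.6675, 51.0498) (23, 50.9664) (23, 67) (11.0473, 67)]
11. shoelace: 168.3805

Area of P8's cell: 168.3805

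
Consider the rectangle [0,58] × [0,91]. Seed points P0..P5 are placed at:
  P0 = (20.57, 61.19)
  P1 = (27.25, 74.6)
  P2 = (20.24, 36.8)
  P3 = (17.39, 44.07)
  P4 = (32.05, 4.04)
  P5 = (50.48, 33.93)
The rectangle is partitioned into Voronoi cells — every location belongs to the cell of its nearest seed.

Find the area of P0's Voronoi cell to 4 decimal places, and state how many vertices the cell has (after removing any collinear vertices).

Area of P0's cell: 707.8314 (4 vertices)

1. box [0,58]×[0,91]: [(0, 0) (58, 0) (58, 91) (0, 91)]
2. ⊥bis P0·P1 via (23.91,67.895): [(0, 79.8054) (0, 0) (58, 0) (58, 50.9136)]  |A|=3790.8504
3. ⊥bis P0·P2 via (20.405,48.995): [(0, 79.8054) (0, 49.2711) (58, 48.4863) (58, 50.9136)]  |A|=955.8853
4. ⊥bis P0·P3 via (18.98,52.63): [(0, 79.8054) (0, 56.1555) (39.9751, 48.7302) (58, 48.4863) (58, 50.9136)]  |A|=818.2829
5. ⊥bis P0·P4 via (26.31,32.615): [(0, 79.8054) (0, 56.1555) (39.9751, 48.7302) (58, 48.4863) (58, 50.9136)]  |A|=818.2829
6. ⊥bis P0·P5 via (35.525,47.56): [(44.6447, 57.5663) (0, 79.8054) (0, 56.1555) (37.0814, 49.2677)]  |A|=707.8314
7. canonical 4-gon: [(44.6447, 57.5663) (0, 79.8054) (0, 56.1555) (37.0814, 49.2677)]
8. shoelace: 707.8314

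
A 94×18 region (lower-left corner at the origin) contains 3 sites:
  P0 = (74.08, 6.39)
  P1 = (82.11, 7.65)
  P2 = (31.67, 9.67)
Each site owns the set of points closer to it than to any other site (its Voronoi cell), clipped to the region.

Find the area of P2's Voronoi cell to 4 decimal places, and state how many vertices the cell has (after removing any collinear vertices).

Area of P2's cell: 953.1004 (4 vertices)

1. box [0,94]×[0,18]: [(0, 0) (94, 0) (94, 18) (0, 18)]
2. ⊥bis P2·P0 via (52.875,8.03): [(0, 0) (52.254, 0) (53.6461, 18) (0, 18)]  |A|=953.1004
3. ⊥bis P2·P1 via (56.89,8.66): [(0, 0) (52.254, 0) (53.6461, 18) (0, 18)]  |A|=953.1004
4. canonical 4-gon: [(0, 0) (52.254, 0) (53.6461, 18) (0, 18)]
5. shoelace: 953.1004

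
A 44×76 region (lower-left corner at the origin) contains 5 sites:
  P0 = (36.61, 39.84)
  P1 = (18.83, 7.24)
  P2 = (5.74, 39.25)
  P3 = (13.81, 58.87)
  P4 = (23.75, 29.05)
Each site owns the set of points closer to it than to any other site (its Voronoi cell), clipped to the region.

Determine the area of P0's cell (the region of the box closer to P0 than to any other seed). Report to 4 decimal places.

Area of P0's cell: 607.6555

1. box [0,44]×[0,76]: [(0, 0) (44, 0) (44, 76) (0, 76)]
2. ⊥bis P0·P1 via (27.72,23.54): [(0, 38.6585) (44, 14.6609) (44, 76) (0, 76)]  |A|=2170.974
3. ⊥bis P0·P2 via (21.175,39.545): [(21.4152, 26.9786) (44, 14.6609) (44, 76) (20.4783, 76)]  |A|=1269.2002
4. ⊥bis P0·P3 via (25.21,49.355): [(21.082, 44.4092) (21.4152, 26.9786) (44, 14.6609) (44, 71.8675)]  |A|=850.3107
5. ⊥bis P0·P4 via (30.18,34.445): [(21.4499, 44.85) (44, 17.9737) (44, 71.8675)]  |A|=607.6555
6. canonical 3-gon: [(21.4499, 44.85) (44, 17.9737) (44, 71.8675)]
7. shoelace: 607.6555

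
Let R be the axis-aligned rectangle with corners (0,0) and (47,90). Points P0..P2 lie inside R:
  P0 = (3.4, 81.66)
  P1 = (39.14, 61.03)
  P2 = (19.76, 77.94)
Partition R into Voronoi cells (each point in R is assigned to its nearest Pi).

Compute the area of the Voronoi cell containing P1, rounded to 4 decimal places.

Area of P1's cell: 2943.9923

1. box [0,47]×[0,90]: [(0, 0) (47, 0) (47, 90) (0, 90)]
2. ⊥bis P1·P0 via (21.27,71.345): [(0, 34.4962) (0, 0) (47, 0) (47, 90) (32.0381, 90)]  |A|=3340.882
3. ⊥bis P1·P2 via (29.45,69.485): [(2.1097, 38.1512) (0, 34.4962) (0, 0) (47, 0) (47, 89.5985)]  |A|=2943.9923
4. canonical 5-gon: [(2.1097, 38.1512) (0, 34.4962) (0, 0) (47, 0) (47, 89.5985)]
5. shoelace: 2943.9923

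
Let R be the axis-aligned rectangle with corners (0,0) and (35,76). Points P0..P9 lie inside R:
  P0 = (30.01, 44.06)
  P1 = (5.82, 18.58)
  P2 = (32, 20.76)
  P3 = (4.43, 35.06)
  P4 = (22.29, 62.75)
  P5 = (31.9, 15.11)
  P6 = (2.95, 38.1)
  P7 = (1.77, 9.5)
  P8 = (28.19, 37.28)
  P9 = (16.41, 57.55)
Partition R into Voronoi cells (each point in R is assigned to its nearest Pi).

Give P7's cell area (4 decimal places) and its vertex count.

1. box [0,35]×[0,76]: [(0, 0) (35, 0) (35, 76) (0, 76)]
2. ⊥bis P7·P0 via (15.89,26.78): [(0, 39.7642) (0, 0) (35, 0) (35, 11.1647)]  |A|=891.2547
3. ⊥bis P7·P1 via (3.795,14.04): [(0, 15.7327) (0, 0) (35, 0) (35, 0.1215)]  |A|=277.448
4. ⊥bis P7·P2 via (16.885,15.13): [(19.9799, 6.8209) (0, 15.7327) (0, 0) (22.5206, 0)]  |A|=233.9751
5. ⊥bis P7·P3 via (3.1,22.28): [(19.9799, 6.8209) (0, 15.7327) (0, 0) (22.5206, 0)]  |A|=233.9751
6. ⊥bis P7·P4 via (12.03,36.125): [(19.9799, 6.8209) (0, 15.7327) (0, 0) (22.5206, 0)]  |A|=233.9751
7. ⊥bis P7·P5 via (16.835,12.305): [(17.6637, 7.8541) (0, 15.7327) (0, 0) (19.1261, 0)]  |A|=214.0579
8. ⊥bis P7·P6 via (2.36,23.8): [(17.6637, 7.8541) (0, 15.7327) (0, 0) (19.1261, 0)]  |A|=214.0579
9. ⊥bis P7·P8 via (14.98,23.39): [(17.6637, 7.8541) (0, 15.7327) (0, 0) (19.1261, 0)]  |A|=214.0579
10. ⊥bis P7·P9 via (9.09,33.525): [(17.6637, 7.8541) (0, 15.7327) (0, 0) (19.1261, 0)]  |A|=214.0579
11. canonical 4-gon: [(17.6637, 7.8541) (0, 15.7327) (0, 0) (19.1261, 0)]
12. shoelace: 214.0579

Area of P7's cell: 214.0579 (4 vertices)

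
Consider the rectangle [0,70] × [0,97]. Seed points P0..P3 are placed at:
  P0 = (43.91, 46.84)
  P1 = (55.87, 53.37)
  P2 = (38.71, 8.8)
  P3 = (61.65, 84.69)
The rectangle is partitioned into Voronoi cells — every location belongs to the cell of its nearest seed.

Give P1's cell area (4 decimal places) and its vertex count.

1. box [0,70]×[0,97]: [(0, 0) (70, 0) (70, 97) (0, 97)]
2. ⊥bis P1·P0 via (49.89,50.105): [(70, 13.2726) (70, 97) (24.286, 97)]  |A|=1913.7591
3. ⊥bis P1·P2 via (47.29,31.085): [(63.7307, 24.7551) (70, 22.3414) (70, 97) (24.286, 97)]  |A|=1885.3316
4. ⊥bis P1·P3 via (58.76,69.03): [(37.4055, 72.9709) (63.7307, 24.7551) (70, 22.3414) (70, 66.9557)]  |A|=846.4587
5. canonical 4-gon: [(37.4055, 72.9709) (63.7307, 24.7551) (70, 22.3414) (70, 66.9557)]
6. shoelace: 846.4587

Area of P1's cell: 846.4587 (4 vertices)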